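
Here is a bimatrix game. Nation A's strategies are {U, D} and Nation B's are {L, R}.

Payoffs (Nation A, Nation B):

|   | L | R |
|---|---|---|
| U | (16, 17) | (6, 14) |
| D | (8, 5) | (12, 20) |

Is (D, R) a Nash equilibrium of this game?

At (D, R), Nation A earns 12; switching to U would give 6, so Nation A has no profitable deviation.
Nation B earns 20; switching to L would give 5, so Nation B has no profitable deviation.
Neither player can gain by a unilateral deviation, so this profile is a Nash equilibrium.

Yes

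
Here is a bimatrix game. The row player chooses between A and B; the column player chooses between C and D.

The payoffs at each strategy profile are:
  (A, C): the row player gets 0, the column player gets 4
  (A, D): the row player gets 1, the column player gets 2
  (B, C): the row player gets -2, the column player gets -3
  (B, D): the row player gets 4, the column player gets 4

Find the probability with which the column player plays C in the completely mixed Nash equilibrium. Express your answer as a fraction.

Let y be the probability that the column player plays C. In a completely mixed equilibrium, the row player must be indifferent between A and B.
The row player's expected payoff from A is (1−y); from B it is −2y + 4(1−y).
Setting these equal: −y + 1 = −6y + 4, so y = 3/5.

3/5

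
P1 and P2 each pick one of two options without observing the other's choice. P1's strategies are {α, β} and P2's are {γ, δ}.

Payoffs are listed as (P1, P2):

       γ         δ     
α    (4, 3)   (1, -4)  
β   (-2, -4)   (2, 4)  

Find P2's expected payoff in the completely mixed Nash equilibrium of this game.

First find p, the probability P1 plays α, from P2's indifference between γ and δ: 3p − 4(1−p) = −4p + 4(1−p), giving p = 8/15.
Since P2 is indifferent in equilibrium, P2's expected payoff equals the payoff from either column against (8/15, 7/15). Using γ: 3(8/15) − 4(7/15) = -4/15.

-4/15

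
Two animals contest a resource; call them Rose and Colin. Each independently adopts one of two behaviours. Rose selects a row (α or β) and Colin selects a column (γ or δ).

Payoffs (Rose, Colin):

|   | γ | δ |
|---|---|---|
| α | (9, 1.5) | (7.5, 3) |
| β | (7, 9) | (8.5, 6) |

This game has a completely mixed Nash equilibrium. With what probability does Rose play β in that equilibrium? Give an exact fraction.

Let r be the probability that Rose plays α. In a completely mixed equilibrium, Colin must be indifferent between γ and δ.
Colin's expected payoff from γ is 1.5r + 9(1−r); from δ it is 3r + 6(1−r).
Setting these equal: −7.5r + 9 = −3r + 6, so r = 2/3.
Therefore Rose plays β with probability 1 − 2/3 = 1/3.

1/3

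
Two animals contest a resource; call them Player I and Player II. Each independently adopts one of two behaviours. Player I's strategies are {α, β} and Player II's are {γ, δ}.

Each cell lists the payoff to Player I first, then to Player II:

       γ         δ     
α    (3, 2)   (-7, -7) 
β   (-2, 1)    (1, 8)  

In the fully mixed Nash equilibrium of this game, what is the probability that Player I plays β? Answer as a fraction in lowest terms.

9/16

Let p be the probability that Player I plays α. In a completely mixed equilibrium, Player II must be indifferent between γ and δ.
Player II's expected payoff from γ is 2p + (1−p); from δ it is −7p + 8(1−p).
Setting these equal: p + 1 = −15p + 8, so p = 7/16.
Therefore Player I plays β with probability 1 − 7/16 = 9/16.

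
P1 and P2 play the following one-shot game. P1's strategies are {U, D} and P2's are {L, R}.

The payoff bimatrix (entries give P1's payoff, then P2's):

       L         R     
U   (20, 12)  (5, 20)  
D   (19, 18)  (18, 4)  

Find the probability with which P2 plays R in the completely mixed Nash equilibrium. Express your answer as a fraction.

1/14

Let q be the probability that P2 plays L. In a completely mixed equilibrium, P1 must be indifferent between U and D.
P1's expected payoff from U is 20q + 5(1−q); from D it is 19q + 18(1−q).
Setting these equal: 15q + 5 = q + 18, so q = 13/14.
Therefore P2 plays R with probability 1 − 13/14 = 1/14.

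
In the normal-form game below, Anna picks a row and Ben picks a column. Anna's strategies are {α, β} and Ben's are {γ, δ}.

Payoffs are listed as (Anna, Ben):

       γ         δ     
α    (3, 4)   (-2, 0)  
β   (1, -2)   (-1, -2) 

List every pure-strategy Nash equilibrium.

(α, γ): Anna gets 3 ≥ 1 from β, and Ben gets 4 ≥ 0 from δ — Nash equilibrium.
(α, δ): Anna prefers β (-1 > -2); Ben prefers γ (4 > 0) — not an equilibrium.
(β, γ): Anna prefers α (3 > 1) — not an equilibrium.
(β, δ): Anna gets -1 ≥ -2 from α, and Ben gets -2 ≥ -2 from γ — Nash equilibrium.

(α, γ) and (β, δ)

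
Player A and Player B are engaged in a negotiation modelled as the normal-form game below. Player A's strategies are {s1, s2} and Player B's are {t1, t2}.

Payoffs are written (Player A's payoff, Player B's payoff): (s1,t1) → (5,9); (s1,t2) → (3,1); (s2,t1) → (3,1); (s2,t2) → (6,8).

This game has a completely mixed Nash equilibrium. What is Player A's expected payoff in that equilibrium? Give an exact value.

First find y, the probability Player B plays t1, from Player A's indifference between s1 and s2: 5y + 3(1−y) = 3y + 6(1−y), giving y = 3/5.
Since Player A is indifferent in equilibrium, Player A's expected payoff equals the payoff from either row against (3/5, 2/5). Using s1: 5(3/5) + 3(2/5) = 21/5.

21/5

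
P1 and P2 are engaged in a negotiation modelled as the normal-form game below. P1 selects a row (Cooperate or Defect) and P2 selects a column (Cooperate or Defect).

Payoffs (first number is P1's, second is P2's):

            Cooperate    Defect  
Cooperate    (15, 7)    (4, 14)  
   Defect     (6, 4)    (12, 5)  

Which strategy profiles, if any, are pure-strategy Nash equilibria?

(Cooperate, Cooperate): P2 prefers Defect (14 > 7) — not an equilibrium.
(Cooperate, Defect): P1 prefers Defect (12 > 4) — not an equilibrium.
(Defect, Cooperate): P1 prefers Cooperate (15 > 6); P2 prefers Defect (5 > 4) — not an equilibrium.
(Defect, Defect): P1 gets 12 ≥ 4 from Cooperate, and P2 gets 5 ≥ 4 from Cooperate — Nash equilibrium.

(Defect, Defect)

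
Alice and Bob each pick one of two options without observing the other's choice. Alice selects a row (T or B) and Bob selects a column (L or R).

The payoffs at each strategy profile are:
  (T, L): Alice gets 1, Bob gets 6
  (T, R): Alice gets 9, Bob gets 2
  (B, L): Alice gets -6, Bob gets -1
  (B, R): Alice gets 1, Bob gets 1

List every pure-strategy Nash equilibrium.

(T, L): Alice gets 1 ≥ -6 from B, and Bob gets 6 ≥ 2 from R — Nash equilibrium.
(T, R): Bob prefers L (6 > 2) — not an equilibrium.
(B, L): Alice prefers T (1 > -6); Bob prefers R (1 > -1) — not an equilibrium.
(B, R): Alice prefers T (9 > 1) — not an equilibrium.

(T, L)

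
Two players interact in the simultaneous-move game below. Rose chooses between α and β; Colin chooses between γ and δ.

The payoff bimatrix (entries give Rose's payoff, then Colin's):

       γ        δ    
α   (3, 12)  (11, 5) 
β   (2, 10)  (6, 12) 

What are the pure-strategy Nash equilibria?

(α, γ): Rose gets 3 ≥ 2 from β, and Colin gets 12 ≥ 5 from δ — Nash equilibrium.
(α, δ): Colin prefers γ (12 > 5) — not an equilibrium.
(β, γ): Rose prefers α (3 > 2); Colin prefers δ (12 > 10) — not an equilibrium.
(β, δ): Rose prefers α (11 > 6) — not an equilibrium.

(α, γ)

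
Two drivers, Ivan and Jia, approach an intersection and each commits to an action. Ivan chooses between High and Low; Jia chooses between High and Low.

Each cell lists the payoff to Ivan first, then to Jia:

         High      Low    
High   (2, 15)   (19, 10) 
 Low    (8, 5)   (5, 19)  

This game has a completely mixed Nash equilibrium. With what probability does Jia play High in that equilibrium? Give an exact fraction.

7/10

Let q be the probability that Jia plays High. In a completely mixed equilibrium, Ivan must be indifferent between High and Low.
Ivan's expected payoff from High is 2q + 19(1−q); from Low it is 8q + 5(1−q).
Setting these equal: −17q + 19 = 3q + 5, so q = 7/10.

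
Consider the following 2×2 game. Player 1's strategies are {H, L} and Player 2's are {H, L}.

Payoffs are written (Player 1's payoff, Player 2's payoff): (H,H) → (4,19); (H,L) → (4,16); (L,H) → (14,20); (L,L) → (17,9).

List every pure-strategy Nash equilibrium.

(H, H): Player 1 prefers L (14 > 4) — not an equilibrium.
(H, L): Player 1 prefers L (17 > 4); Player 2 prefers H (19 > 16) — not an equilibrium.
(L, H): Player 1 gets 14 ≥ 4 from H, and Player 2 gets 20 ≥ 9 from L — Nash equilibrium.
(L, L): Player 2 prefers H (20 > 9) — not an equilibrium.

(L, H)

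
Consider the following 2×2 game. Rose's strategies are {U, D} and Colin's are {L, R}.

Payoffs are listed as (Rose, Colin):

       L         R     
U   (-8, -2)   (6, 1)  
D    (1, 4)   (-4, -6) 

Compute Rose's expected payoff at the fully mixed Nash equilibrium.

-26/19

First find y, the probability Colin plays L, from Rose's indifference between U and D: −8y + 6(1−y) = y − 4(1−y), giving y = 10/19.
Since Rose is indifferent in equilibrium, Rose's expected payoff equals the payoff from either row against (10/19, 9/19). Using U: −8(10/19) + 6(9/19) = -26/19.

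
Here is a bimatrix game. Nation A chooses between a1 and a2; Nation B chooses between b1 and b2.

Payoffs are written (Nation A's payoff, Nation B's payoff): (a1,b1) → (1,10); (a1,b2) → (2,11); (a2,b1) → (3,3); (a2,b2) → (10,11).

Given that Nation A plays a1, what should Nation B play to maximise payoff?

Against a1, Nation B earns 10 from b1 and 11 from b2.
So b2 is the best response.

b2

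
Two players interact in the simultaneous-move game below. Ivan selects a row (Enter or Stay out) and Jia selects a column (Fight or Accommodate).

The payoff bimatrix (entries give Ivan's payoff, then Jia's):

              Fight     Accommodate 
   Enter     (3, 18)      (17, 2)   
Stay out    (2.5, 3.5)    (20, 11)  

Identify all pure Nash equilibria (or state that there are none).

(Enter, Fight) and (Stay out, Accommodate)

(Enter, Fight): Ivan gets 3 ≥ 2.5 from Stay out, and Jia gets 18 ≥ 2 from Accommodate — Nash equilibrium.
(Enter, Accommodate): Ivan prefers Stay out (20 > 17); Jia prefers Fight (18 > 2) — not an equilibrium.
(Stay out, Fight): Ivan prefers Enter (3 > 2.5); Jia prefers Accommodate (11 > 3.5) — not an equilibrium.
(Stay out, Accommodate): Ivan gets 20 ≥ 17 from Enter, and Jia gets 11 ≥ 3.5 from Fight — Nash equilibrium.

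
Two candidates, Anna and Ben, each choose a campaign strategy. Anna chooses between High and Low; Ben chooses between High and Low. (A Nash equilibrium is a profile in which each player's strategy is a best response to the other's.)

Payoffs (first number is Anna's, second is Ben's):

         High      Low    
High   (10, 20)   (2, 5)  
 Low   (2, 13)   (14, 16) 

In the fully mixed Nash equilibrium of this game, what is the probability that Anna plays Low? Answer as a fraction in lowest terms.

5/6

Let x be the probability that Anna plays High. In a completely mixed equilibrium, Ben must be indifferent between High and Low.
Ben's expected payoff from High is 20x + 13(1−x); from Low it is 5x + 16(1−x).
Setting these equal: 7x + 13 = −11x + 16, so x = 1/6.
Therefore Anna plays Low with probability 1 − 1/6 = 5/6.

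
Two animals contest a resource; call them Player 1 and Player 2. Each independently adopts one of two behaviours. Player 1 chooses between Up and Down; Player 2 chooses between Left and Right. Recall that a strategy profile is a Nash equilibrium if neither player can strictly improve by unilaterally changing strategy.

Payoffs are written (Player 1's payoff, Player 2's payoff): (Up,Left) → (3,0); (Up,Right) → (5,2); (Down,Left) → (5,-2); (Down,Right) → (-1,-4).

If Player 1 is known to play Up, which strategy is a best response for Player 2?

Right

Against Up, Player 2 earns 0 from Left and 2 from Right.
So Right is the best response.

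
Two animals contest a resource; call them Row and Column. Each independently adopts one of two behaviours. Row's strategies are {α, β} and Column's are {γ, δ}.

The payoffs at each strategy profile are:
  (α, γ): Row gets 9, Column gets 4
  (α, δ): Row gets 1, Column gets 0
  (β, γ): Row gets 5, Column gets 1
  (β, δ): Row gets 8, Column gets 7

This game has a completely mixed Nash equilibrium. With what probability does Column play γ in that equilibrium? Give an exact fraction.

Let q be the probability that Column plays γ. In a completely mixed equilibrium, Row must be indifferent between α and β.
Row's expected payoff from α is 9q + (1−q); from β it is 5q + 8(1−q).
Setting these equal: 8q + 1 = −3q + 8, so q = 7/11.

7/11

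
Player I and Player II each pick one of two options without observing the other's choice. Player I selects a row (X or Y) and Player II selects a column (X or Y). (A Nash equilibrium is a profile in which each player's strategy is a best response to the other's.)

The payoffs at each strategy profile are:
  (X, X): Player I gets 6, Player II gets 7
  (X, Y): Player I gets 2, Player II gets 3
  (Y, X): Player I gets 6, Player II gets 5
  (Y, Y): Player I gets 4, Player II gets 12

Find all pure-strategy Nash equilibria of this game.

(X, X) and (Y, Y)

(X, X): Player I gets 6 ≥ 6 from Y, and Player II gets 7 ≥ 3 from Y — Nash equilibrium.
(X, Y): Player I prefers Y (4 > 2); Player II prefers X (7 > 3) — not an equilibrium.
(Y, X): Player II prefers Y (12 > 5) — not an equilibrium.
(Y, Y): Player I gets 4 ≥ 2 from X, and Player II gets 12 ≥ 5 from X — Nash equilibrium.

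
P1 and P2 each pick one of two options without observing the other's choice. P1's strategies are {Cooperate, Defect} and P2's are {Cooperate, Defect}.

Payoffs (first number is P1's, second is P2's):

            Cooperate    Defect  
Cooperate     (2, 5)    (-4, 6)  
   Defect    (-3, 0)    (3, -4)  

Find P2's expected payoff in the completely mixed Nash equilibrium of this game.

First find p, the probability P1 plays Cooperate, from P2's indifference between Cooperate and Defect: 5p = 6p − 4(1−p), giving p = 4/5.
Since P2 is indifferent in equilibrium, P2's expected payoff equals the payoff from either column against (4/5, 1/5). Using Cooperate: 5(4/5) = 4.

4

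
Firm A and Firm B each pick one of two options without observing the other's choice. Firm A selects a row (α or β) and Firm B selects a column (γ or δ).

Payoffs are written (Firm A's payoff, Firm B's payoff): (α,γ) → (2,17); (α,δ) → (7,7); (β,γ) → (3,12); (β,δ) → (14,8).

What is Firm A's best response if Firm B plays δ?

β

Against δ, Firm A earns 7 from α and 14 from β.
So β is the best response.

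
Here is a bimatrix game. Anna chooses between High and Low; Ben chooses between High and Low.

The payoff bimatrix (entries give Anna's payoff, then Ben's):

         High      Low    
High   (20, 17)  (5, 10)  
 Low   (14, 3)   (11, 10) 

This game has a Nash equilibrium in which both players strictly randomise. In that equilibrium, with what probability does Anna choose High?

Let r be the probability that Anna plays High. In a completely mixed equilibrium, Ben must be indifferent between High and Low.
Ben's expected payoff from High is 17r + 3(1−r); from Low it is 10r + 10(1−r).
Setting these equal: 14r + 3 = 10, so r = 1/2.

1/2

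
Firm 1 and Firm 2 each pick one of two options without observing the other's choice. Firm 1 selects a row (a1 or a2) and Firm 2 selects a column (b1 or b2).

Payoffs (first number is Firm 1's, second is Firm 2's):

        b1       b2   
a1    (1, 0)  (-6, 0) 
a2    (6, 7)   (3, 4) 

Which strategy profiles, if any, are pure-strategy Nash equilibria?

(a1, b1): Firm 1 prefers a2 (6 > 1) — not an equilibrium.
(a1, b2): Firm 1 prefers a2 (3 > -6) — not an equilibrium.
(a2, b1): Firm 1 gets 6 ≥ 1 from a1, and Firm 2 gets 7 ≥ 4 from b2 — Nash equilibrium.
(a2, b2): Firm 2 prefers b1 (7 > 4) — not an equilibrium.

(a2, b1)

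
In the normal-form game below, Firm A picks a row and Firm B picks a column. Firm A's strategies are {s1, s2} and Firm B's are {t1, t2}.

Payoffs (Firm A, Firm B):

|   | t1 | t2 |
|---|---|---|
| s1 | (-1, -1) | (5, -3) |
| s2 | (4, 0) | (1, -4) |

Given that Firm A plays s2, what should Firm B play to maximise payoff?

t1

Against s2, Firm B earns 0 from t1 and -4 from t2.
So t1 is the best response.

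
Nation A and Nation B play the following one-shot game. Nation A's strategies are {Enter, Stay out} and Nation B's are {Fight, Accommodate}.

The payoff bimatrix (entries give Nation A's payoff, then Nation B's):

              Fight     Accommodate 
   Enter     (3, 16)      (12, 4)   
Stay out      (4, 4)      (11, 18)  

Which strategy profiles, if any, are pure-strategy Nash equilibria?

(Enter, Fight): Nation A prefers Stay out (4 > 3) — not an equilibrium.
(Enter, Accommodate): Nation B prefers Fight (16 > 4) — not an equilibrium.
(Stay out, Fight): Nation B prefers Accommodate (18 > 4) — not an equilibrium.
(Stay out, Accommodate): Nation A prefers Enter (12 > 11) — not an equilibrium.

none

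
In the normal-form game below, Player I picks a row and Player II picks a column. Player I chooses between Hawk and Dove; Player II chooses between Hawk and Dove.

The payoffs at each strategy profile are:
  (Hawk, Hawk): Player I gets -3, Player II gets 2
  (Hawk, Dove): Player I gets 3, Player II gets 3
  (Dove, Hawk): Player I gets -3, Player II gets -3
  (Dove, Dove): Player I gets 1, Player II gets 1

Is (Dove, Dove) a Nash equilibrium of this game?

No

At (Dove, Dove), Player I earns 1; switching to Hawk would give 3, so Player I would deviate.
Player II earns 1; switching to Hawk would give -3, so Player II has no profitable deviation.
Since at least one player can profitably deviate, this is not a Nash equilibrium.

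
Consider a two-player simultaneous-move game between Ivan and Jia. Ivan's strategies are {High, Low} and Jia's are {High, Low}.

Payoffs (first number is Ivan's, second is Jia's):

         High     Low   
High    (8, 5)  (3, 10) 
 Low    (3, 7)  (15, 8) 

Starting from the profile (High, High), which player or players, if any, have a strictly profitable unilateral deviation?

Ivan at (High, High) earns 8; deviating to Low yields 3 — not better.
Jia earns 5; deviating to Low yields 10 — a strict improvement.
Only Jia has a strictly profitable deviation.

Jia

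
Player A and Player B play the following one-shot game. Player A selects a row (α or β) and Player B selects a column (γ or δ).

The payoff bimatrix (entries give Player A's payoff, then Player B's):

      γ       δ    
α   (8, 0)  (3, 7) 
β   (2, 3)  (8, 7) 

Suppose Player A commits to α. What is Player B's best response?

Against α, Player B earns 0 from γ and 7 from δ.
So δ is the best response.

δ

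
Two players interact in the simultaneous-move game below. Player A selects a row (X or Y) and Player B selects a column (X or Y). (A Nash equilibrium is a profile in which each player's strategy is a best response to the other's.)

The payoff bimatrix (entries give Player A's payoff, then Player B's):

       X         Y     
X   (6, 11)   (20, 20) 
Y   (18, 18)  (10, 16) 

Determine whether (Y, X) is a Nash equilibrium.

At (Y, X), Player A earns 18; switching to X would give 6, so Player A has no profitable deviation.
Player B earns 18; switching to Y would give 16, so Player B has no profitable deviation.
Neither player can gain by a unilateral deviation, so this profile is a Nash equilibrium.

Yes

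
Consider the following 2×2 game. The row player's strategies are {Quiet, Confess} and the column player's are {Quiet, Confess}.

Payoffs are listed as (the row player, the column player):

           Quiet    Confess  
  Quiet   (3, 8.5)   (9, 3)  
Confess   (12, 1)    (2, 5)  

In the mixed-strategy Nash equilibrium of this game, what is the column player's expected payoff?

First find p, the probability the row player plays Quiet, from the column player's indifference between Quiet and Confess: 8.5p + (1−p) = 3p + 5(1−p), giving p = 8/19.
Since the column player is indifferent in equilibrium, the column player's expected payoff equals the payoff from either column against (8/19, 11/19). Using Quiet: 8.5(8/19) + (11/19) = 79/19.

79/19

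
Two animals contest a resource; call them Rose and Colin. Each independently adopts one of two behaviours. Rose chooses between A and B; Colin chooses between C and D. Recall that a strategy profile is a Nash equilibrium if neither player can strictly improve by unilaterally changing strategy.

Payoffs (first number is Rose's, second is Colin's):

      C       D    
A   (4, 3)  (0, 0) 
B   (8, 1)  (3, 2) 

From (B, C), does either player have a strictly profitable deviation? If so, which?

Rose at (B, C) earns 8; deviating to A yields 4 — not better.
Colin earns 1; deviating to D yields 2 — a strict improvement.
Only Colin has a strictly profitable deviation.

Colin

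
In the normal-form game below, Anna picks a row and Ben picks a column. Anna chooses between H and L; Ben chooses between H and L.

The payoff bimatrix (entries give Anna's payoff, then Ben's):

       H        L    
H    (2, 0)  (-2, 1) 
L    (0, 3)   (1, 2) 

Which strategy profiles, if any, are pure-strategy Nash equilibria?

none

(H, H): Ben prefers L (1 > 0) — not an equilibrium.
(H, L): Anna prefers L (1 > -2) — not an equilibrium.
(L, H): Anna prefers H (2 > 0) — not an equilibrium.
(L, L): Ben prefers H (3 > 2) — not an equilibrium.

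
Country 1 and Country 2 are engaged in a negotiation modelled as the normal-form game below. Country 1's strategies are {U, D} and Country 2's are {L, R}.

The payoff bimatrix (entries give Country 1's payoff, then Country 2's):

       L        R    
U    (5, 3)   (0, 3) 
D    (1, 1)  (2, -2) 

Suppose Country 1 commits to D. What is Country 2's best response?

Against D, Country 2 earns 1 from L and -2 from R.
So L is the best response.

L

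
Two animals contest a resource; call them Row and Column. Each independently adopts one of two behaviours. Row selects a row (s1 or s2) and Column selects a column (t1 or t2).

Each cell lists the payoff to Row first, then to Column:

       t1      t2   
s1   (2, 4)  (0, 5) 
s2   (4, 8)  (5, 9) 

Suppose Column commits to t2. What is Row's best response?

Against t2, Row earns 0 from s1 and 5 from s2.
So s2 is the best response.

s2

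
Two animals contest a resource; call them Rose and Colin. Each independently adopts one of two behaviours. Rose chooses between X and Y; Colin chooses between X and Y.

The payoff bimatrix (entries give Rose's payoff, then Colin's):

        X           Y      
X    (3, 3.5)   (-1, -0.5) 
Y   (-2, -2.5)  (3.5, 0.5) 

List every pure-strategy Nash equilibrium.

(X, X): Rose gets 3 ≥ -2 from Y, and Colin gets 3.5 ≥ -0.5 from Y — Nash equilibrium.
(X, Y): Rose prefers Y (3.5 > -1); Colin prefers X (3.5 > -0.5) — not an equilibrium.
(Y, X): Rose prefers X (3 > -2); Colin prefers Y (0.5 > -2.5) — not an equilibrium.
(Y, Y): Rose gets 3.5 ≥ -1 from X, and Colin gets 0.5 ≥ -2.5 from X — Nash equilibrium.

(X, X) and (Y, Y)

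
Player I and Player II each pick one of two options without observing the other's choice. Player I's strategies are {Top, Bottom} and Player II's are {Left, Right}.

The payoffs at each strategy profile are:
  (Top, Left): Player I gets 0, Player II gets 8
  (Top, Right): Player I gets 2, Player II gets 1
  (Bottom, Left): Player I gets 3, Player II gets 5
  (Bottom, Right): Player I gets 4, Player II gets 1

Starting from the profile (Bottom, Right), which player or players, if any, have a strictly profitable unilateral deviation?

Player II

Player I at (Bottom, Right) earns 4; deviating to Top yields 2 — not better.
Player II earns 1; deviating to Left yields 5 — a strict improvement.
Only Player II has a strictly profitable deviation.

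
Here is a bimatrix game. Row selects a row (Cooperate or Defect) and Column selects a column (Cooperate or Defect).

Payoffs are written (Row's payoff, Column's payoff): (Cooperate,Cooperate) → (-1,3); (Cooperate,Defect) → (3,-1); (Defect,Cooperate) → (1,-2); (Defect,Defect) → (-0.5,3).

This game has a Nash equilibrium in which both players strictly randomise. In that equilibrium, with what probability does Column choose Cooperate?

Let q be the probability that Column plays Cooperate. In a completely mixed equilibrium, Row must be indifferent between Cooperate and Defect.
Row's expected payoff from Cooperate is −q + 3(1−q); from Defect it is q − 0.5(1−q).
Setting these equal: −4q + 3 = 1.5q − 0.5, so q = 7/11.

7/11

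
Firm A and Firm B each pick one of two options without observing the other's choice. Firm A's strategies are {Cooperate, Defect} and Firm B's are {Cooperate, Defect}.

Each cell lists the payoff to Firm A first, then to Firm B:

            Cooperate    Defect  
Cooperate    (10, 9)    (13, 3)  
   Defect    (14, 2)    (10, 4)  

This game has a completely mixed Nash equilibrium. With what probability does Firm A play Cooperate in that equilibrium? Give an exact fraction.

Let x be the probability that Firm A plays Cooperate. In a completely mixed equilibrium, Firm B must be indifferent between Cooperate and Defect.
Firm B's expected payoff from Cooperate is 9x + 2(1−x); from Defect it is 3x + 4(1−x).
Setting these equal: 7x + 2 = −x + 4, so x = 1/4.

1/4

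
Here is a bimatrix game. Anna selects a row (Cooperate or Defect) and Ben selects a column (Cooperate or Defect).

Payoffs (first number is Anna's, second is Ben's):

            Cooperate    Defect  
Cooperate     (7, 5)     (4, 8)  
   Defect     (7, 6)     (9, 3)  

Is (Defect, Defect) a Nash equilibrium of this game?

At (Defect, Defect), Anna earns 9; switching to Cooperate would give 4, so Anna has no profitable deviation.
Ben earns 3; switching to Cooperate would give 6, so Ben would deviate.
Since at least one player can profitably deviate, this is not a Nash equilibrium.

No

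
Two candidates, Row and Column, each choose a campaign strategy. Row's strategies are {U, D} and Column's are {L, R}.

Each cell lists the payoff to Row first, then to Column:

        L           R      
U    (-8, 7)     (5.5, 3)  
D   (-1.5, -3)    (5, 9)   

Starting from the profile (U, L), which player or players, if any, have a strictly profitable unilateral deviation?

Row at (U, L) earns -8; deviating to D yields -1.5 — a strict improvement.
Column earns 7; deviating to R yields 3 — not better.
Only Row has a strictly profitable deviation.

Row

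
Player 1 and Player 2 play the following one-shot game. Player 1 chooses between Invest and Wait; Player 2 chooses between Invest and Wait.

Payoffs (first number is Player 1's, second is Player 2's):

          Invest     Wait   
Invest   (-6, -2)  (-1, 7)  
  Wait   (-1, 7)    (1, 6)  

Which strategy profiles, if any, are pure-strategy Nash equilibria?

(Invest, Invest): Player 1 prefers Wait (-1 > -6); Player 2 prefers Wait (7 > -2) — not an equilibrium.
(Invest, Wait): Player 1 prefers Wait (1 > -1) — not an equilibrium.
(Wait, Invest): Player 1 gets -1 ≥ -6 from Invest, and Player 2 gets 7 ≥ 6 from Wait — Nash equilibrium.
(Wait, Wait): Player 2 prefers Invest (7 > 6) — not an equilibrium.

(Wait, Invest)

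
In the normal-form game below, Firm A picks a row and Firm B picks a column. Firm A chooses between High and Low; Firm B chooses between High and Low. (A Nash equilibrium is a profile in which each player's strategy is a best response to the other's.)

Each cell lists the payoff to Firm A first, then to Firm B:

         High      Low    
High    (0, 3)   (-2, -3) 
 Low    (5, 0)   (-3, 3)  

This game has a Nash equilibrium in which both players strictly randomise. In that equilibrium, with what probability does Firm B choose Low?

5/6

Let y be the probability that Firm B plays High. In a completely mixed equilibrium, Firm A must be indifferent between High and Low.
Firm A's expected payoff from High is −2(1−y); from Low it is 5y − 3(1−y).
Setting these equal: 2y − 2 = 8y − 3, so y = 1/6.
Therefore Firm B plays Low with probability 1 − 1/6 = 5/6.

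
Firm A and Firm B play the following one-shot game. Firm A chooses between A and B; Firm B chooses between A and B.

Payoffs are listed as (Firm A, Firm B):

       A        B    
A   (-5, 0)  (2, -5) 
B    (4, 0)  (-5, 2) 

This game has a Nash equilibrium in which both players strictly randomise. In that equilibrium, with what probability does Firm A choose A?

Let p be the probability that Firm A plays A. In a completely mixed equilibrium, Firm B must be indifferent between A and B.
Firm B's expected payoff from A is 0; from B it is −5p + 2(1−p).
Setting these equal: 0 = −7p + 2, so p = 2/7.

2/7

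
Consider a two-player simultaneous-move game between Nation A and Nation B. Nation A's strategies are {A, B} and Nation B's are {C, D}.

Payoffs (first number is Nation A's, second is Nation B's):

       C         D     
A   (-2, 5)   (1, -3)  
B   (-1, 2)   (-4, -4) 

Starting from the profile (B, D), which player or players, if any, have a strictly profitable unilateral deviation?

Both

Nation A at (B, D) earns -4; deviating to A yields 1 — a strict improvement.
Nation B earns -4; deviating to C yields 2 — a strict improvement.
Both Nation A and Nation B have strictly profitable deviations.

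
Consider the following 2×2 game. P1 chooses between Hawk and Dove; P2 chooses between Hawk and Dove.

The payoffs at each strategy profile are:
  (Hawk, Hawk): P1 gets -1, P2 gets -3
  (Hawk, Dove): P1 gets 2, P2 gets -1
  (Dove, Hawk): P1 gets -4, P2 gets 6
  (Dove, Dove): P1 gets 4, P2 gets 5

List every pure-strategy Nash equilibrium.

(Hawk, Hawk): P2 prefers Dove (-1 > -3) — not an equilibrium.
(Hawk, Dove): P1 prefers Dove (4 > 2) — not an equilibrium.
(Dove, Hawk): P1 prefers Hawk (-1 > -4) — not an equilibrium.
(Dove, Dove): P2 prefers Hawk (6 > 5) — not an equilibrium.

none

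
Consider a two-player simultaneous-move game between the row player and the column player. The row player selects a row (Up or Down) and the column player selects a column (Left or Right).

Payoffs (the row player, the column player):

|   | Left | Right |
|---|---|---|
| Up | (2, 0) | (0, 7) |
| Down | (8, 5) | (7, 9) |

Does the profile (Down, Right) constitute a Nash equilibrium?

Yes

At (Down, Right), the row player earns 7; switching to Up would give 0, so the row player has no profitable deviation.
The column player earns 9; switching to Left would give 5, so the column player has no profitable deviation.
Neither player can gain by a unilateral deviation, so this profile is a Nash equilibrium.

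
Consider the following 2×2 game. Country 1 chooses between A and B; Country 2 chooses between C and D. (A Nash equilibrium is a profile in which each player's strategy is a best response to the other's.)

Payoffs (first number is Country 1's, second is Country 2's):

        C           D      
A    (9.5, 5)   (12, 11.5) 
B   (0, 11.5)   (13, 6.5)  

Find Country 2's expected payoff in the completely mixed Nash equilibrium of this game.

First find p, the probability Country 1 plays A, from Country 2's indifference between C and D: 5p + 11.5(1−p) = 11.5p + 6.5(1−p), giving p = 10/23.
Since Country 2 is indifferent in equilibrium, Country 2's expected payoff equals the payoff from either column against (10/23, 13/23). Using C: 5(10/23) + 11.5(13/23) = 399/46.

399/46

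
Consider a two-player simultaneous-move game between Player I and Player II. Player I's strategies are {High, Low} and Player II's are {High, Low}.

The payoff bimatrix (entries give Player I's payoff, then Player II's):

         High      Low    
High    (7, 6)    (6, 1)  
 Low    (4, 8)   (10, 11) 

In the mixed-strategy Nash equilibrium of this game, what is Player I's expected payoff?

First find y, the probability Player II plays High, from Player I's indifference between High and Low: 7y + 6(1−y) = 4y + 10(1−y), giving y = 4/7.
Since Player I is indifferent in equilibrium, Player I's expected payoff equals the payoff from either row against (4/7, 3/7). Using High: 7(4/7) + 6(3/7) = 46/7.

46/7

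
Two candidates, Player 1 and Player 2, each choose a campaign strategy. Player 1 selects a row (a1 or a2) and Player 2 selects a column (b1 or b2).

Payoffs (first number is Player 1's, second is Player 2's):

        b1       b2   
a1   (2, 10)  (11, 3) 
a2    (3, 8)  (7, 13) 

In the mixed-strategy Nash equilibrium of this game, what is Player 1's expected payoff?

19/5

First find y, the probability Player 2 plays b1, from Player 1's indifference between a1 and a2: 2y + 11(1−y) = 3y + 7(1−y), giving y = 4/5.
Since Player 1 is indifferent in equilibrium, Player 1's expected payoff equals the payoff from either row against (4/5, 1/5). Using a1: 2(4/5) + 11(1/5) = 19/5.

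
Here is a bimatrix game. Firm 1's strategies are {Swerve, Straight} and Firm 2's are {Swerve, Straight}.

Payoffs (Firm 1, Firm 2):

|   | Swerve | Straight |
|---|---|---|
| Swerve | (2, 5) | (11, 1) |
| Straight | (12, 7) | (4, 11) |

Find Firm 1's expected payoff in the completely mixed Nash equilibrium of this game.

First find q, the probability Firm 2 plays Swerve, from Firm 1's indifference between Swerve and Straight: 2q + 11(1−q) = 12q + 4(1−q), giving q = 7/17.
Since Firm 1 is indifferent in equilibrium, Firm 1's expected payoff equals the payoff from either row against (7/17, 10/17). Using Swerve: 2(7/17) + 11(10/17) = 124/17.

124/17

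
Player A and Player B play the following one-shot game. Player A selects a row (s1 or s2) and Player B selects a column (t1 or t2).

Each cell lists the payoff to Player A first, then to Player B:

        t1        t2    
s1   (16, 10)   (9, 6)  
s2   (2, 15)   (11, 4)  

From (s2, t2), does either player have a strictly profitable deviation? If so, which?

Player A at (s2, t2) earns 11; deviating to s1 yields 9 — not better.
Player B earns 4; deviating to t1 yields 15 — a strict improvement.
Only Player B has a strictly profitable deviation.

Player B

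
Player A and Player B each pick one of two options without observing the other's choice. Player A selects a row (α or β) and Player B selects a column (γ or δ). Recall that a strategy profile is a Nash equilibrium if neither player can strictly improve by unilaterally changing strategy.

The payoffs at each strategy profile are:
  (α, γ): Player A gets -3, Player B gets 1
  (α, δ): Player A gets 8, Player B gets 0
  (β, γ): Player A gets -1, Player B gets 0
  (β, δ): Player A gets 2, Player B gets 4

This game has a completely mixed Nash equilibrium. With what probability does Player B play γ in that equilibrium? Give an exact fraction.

3/4

Let q be the probability that Player B plays γ. In a completely mixed equilibrium, Player A must be indifferent between α and β.
Player A's expected payoff from α is −3q + 8(1−q); from β it is −q + 2(1−q).
Setting these equal: −11q + 8 = −3q + 2, so q = 3/4.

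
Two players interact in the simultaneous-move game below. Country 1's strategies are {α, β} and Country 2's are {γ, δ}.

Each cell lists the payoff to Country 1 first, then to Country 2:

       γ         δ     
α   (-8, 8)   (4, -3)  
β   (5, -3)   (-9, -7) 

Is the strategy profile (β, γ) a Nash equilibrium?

Yes

At (β, γ), Country 1 earns 5; switching to α would give -8, so Country 1 has no profitable deviation.
Country 2 earns -3; switching to δ would give -7, so Country 2 has no profitable deviation.
Neither player can gain by a unilateral deviation, so this profile is a Nash equilibrium.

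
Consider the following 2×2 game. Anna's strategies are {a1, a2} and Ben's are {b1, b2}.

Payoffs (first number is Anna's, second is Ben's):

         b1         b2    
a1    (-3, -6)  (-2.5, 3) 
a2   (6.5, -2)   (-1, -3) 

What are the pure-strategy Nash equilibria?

(a2, b1)

(a1, b1): Anna prefers a2 (6.5 > -3); Ben prefers b2 (3 > -6) — not an equilibrium.
(a1, b2): Anna prefers a2 (-1 > -2.5) — not an equilibrium.
(a2, b1): Anna gets 6.5 ≥ -3 from a1, and Ben gets -2 ≥ -3 from b2 — Nash equilibrium.
(a2, b2): Ben prefers b1 (-2 > -3) — not an equilibrium.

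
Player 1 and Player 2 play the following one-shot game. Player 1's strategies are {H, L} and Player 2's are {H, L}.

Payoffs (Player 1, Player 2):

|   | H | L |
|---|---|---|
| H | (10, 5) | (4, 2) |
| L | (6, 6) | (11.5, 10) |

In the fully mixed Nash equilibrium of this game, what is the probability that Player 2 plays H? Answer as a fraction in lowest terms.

Let y be the probability that Player 2 plays H. In a completely mixed equilibrium, Player 1 must be indifferent between H and L.
Player 1's expected payoff from H is 10y + 4(1−y); from L it is 6y + 11.5(1−y).
Setting these equal: 6y + 4 = −5.5y + 11.5, so y = 15/23.

15/23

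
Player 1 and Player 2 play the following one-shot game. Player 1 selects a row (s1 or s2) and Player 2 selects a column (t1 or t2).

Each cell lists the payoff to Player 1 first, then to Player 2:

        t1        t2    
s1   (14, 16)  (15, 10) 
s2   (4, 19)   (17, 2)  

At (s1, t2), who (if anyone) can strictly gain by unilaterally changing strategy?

Player 1 at (s1, t2) earns 15; deviating to s2 yields 17 — a strict improvement.
Player 2 earns 10; deviating to t1 yields 16 — a strict improvement.
Both Player 1 and Player 2 have strictly profitable deviations.

Both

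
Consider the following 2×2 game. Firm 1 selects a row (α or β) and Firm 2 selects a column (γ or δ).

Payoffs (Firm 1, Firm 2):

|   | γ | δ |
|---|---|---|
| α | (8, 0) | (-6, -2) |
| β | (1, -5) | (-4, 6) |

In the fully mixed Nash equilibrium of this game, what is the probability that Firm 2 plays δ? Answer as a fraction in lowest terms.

Let q be the probability that Firm 2 plays γ. In a completely mixed equilibrium, Firm 1 must be indifferent between α and β.
Firm 1's expected payoff from α is 8q − 6(1−q); from β it is q − 4(1−q).
Setting these equal: 14q − 6 = 5q − 4, so q = 2/9.
Therefore Firm 2 plays δ with probability 1 − 2/9 = 7/9.

7/9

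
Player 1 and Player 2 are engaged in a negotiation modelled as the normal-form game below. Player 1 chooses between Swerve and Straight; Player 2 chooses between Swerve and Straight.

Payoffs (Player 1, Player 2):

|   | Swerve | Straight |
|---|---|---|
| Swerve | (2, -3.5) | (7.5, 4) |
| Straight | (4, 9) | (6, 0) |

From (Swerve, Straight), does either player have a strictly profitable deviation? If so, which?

Neither

Player 1 at (Swerve, Straight) earns 7.5; deviating to Straight yields 6 — not better.
Player 2 earns 4; deviating to Swerve yields -3.5 — not better.
Neither player can strictly improve; the profile is a Nash equilibrium.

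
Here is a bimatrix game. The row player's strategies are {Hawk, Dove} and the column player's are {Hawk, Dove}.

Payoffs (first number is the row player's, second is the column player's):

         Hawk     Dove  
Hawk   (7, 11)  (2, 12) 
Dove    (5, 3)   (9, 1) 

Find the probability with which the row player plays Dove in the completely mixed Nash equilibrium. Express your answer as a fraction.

Let p be the probability that the row player plays Hawk. In a completely mixed equilibrium, the column player must be indifferent between Hawk and Dove.
The column player's expected payoff from Hawk is 11p + 3(1−p); from Dove it is 12p + (1−p).
Setting these equal: 8p + 3 = 11p + 1, so p = 2/3.
Therefore the row player plays Dove with probability 1 − 2/3 = 1/3.

1/3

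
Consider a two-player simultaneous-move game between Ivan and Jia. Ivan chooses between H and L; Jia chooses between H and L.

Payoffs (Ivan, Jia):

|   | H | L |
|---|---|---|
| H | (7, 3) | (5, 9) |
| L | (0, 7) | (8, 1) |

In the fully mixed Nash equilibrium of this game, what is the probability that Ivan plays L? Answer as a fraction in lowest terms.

Let x be the probability that Ivan plays H. In a completely mixed equilibrium, Jia must be indifferent between H and L.
Jia's expected payoff from H is 3x + 7(1−x); from L it is 9x + (1−x).
Setting these equal: −4x + 7 = 8x + 1, so x = 1/2.
Therefore Ivan plays L with probability 1 − 1/2 = 1/2.

1/2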